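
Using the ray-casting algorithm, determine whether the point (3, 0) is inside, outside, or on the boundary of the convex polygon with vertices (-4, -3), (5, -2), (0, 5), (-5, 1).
The point (3, 0) lies strictly inside the polygon

Cast a horizontal ray to the right from the query point and count how many polygon edges it crosses (each edge strictly once or zero times, handled with the usual half-open convention). 
Parity of crossings → odd ⇒ inside.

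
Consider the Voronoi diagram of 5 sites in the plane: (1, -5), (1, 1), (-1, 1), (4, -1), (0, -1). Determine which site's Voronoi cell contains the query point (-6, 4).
Nearest site = (-1, 1)

The Voronoi cell of site s contains exactly those query points closer to s than to any other site. Compute squared distances from q = (-6, 4) to each site:
  (-1 − -6)² + (1 − 4)² = 34
  (1 − -6)² + (1 − 4)² = 58
  (0 − -6)² + (-1 − 4)² = 61
  (4 − -6)² + (-1 − 4)² = 125
  (1 − -6)² + (-5 − 4)² = 130
Minimum is attained by (-1, 1), so q lies in its Voronoi cell.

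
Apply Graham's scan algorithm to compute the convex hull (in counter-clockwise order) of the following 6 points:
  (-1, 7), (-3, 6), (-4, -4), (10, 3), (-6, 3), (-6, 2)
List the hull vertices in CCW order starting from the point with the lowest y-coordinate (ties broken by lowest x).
Hull (CCW) = [(-4, -4), (10, 3), (-1, 7), (-3, 6), (-6, 3), (-6, 2)]

Graham scan procedure:
  1. Find the pivot p₀ = point with lowest y (tie → lowest x): (-4, -4).
  2. Sort the remaining points by polar angle around p₀.
  3. Walk through sorted points, maintaining a stack; pop the top while the last three entries make a non-left turn (cross product ≤ 0).
  4. Final stack is the convex hull in CCW order: (-4, -4), (10, 3), (-1, 7), (-3, 6), (-6, 3), (-6, 2).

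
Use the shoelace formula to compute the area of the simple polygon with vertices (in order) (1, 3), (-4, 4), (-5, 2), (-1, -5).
Area = 57/2

Shoelace formula: Area = (1/2) |Σ_i (x_i · y_{i+1} − x_{i+1} · y_i)| (indices mod n). Compute each cross term:
  (1)(4) − (-4)(3) = 16
  (-4)(2) − (-5)(4) = 12
  (-5)(-5) − (-1)(2) = 27
  (-1)(3) − (1)(-5) = 2
Sum = 57, so (signed) Area = 57/2 = 57/2, |Area| = 57/2.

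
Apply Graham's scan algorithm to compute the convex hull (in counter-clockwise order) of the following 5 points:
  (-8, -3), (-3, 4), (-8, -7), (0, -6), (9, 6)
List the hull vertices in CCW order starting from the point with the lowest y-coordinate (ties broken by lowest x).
Hull (CCW) = [(-8, -7), (0, -6), (9, 6), (-3, 4), (-8, -3)]

Graham scan procedure:
  1. Find the pivot p₀ = point with lowest y (tie → lowest x): (-8, -7).
  2. Sort the remaining points by polar angle around p₀.
  3. Walk through sorted points, maintaining a stack; pop the top while the last three entries make a non-left turn (cross product ≤ 0).
  4. Final stack is the convex hull in CCW order: (-8, -7), (0, -6), (9, 6), (-3, 4), (-8, -3).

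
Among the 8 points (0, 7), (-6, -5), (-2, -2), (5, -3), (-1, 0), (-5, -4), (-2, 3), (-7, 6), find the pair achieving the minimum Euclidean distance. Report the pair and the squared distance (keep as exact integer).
Pair = ((-6, -5), (-5, -4)); squared distance = 2

Compute all C(8, 2) = 28 pairwise squared distances (x_i − x_j)² + (y_i − y_j)². The minimum is 2, attained by the pair ((-6, -5), (-5, -4)).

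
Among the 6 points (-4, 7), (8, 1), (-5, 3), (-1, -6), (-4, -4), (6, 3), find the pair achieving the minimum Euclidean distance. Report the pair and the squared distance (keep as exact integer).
Pair = ((8, 1), (6, 3)); squared distance = 8

Compute all C(6, 2) = 15 pairwise squared distances (x_i − x_j)² + (y_i − y_j)². The minimum is 8, attained by the pair ((8, 1), (6, 3)).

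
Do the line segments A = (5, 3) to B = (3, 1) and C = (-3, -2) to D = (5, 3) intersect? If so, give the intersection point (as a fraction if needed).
Yes; intersection at (5, 3) (t = 0 on AB, s = 1 on CD)

Parametrize AB as A + t(B − A) = (5 + -2 t, 3 + -2 t) and CD as C + s(D − C) = (-3 + 8 s, -2 + 5 s). Solve the linear system for (t, s). Determinant = -6 ≠ 0, so a unique intersection of the containing lines exists. Solution: t = 0, s = 1 — both in [0, 1], so the segments cross. Intersection point: (5, 3).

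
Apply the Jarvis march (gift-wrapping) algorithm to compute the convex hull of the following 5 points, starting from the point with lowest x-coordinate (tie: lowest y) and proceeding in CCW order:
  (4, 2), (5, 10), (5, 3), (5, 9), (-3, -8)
Hull (CCW) = [(-3, -8), (5, 3), (5, 10)]

Jarvis march: at each step, from the current hull vertex p, select the next vertex q as the point such that every other point lies strictly to the left of (or on) the directed line p → q. (Equivalently: for every other point r, the cross product (q − p) × (r − p) ≥ 0.)
Starting point (lowest x, tie lowest y): (-3, -8). Wrap until returning to start. Resulting hull: (-3, -8), (5, 3), (5, 10).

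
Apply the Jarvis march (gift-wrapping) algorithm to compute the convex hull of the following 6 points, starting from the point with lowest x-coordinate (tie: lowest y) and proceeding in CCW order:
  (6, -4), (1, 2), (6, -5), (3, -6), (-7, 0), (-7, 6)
Hull (CCW) = [(-7, 0), (3, -6), (6, -5), (6, -4), (1, 2), (-7, 6)]

Jarvis march: at each step, from the current hull vertex p, select the next vertex q as the point such that every other point lies strictly to the left of (or on) the directed line p → q. (Equivalently: for every other point r, the cross product (q − p) × (r − p) ≥ 0.)
Starting point (lowest x, tie lowest y): (-7, 0). Wrap until returning to start. Resulting hull: (-7, 0), (3, -6), (6, -5), (6, -4), (1, 2), (-7, 6).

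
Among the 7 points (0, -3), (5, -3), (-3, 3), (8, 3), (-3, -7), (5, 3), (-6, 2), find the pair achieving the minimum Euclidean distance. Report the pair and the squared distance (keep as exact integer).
Pair = ((8, 3), (5, 3)); squared distance = 9

Compute all C(7, 2) = 21 pairwise squared distances (x_i − x_j)² + (y_i − y_j)². The minimum is 9, attained by the pair ((8, 3), (5, 3)).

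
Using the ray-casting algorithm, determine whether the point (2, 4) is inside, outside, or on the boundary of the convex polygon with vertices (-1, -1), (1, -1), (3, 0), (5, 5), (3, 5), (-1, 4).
The point (2, 4) lies strictly inside the polygon

Cast a horizontal ray to the right from the query point and count how many polygon edges it crosses (each edge strictly once or zero times, handled with the usual half-open convention). 
Parity of crossings → odd ⇒ inside.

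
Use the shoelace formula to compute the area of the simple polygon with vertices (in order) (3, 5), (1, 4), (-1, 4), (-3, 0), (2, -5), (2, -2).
Area = 32

Shoelace formula: Area = (1/2) |Σ_i (x_i · y_{i+1} − x_{i+1} · y_i)| (indices mod n). Compute each cross term:
  (3)(4) − (1)(5) = 7
  (1)(4) − (-1)(4) = 8
  (-1)(0) − (-3)(4) = 12
  (-3)(-5) − (2)(0) = 15
  (2)(-2) − (2)(-5) = 6
  (2)(5) − (3)(-2) = 16
Sum = 64, so (signed) Area = 64/2 = 32, |Area| = 32.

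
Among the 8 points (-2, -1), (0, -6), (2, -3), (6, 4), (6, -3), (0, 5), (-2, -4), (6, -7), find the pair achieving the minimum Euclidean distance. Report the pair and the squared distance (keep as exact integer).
Pair = ((0, -6), (-2, -4)); squared distance = 8

Compute all C(8, 2) = 28 pairwise squared distances (x_i − x_j)² + (y_i − y_j)². The minimum is 8, attained by the pair ((0, -6), (-2, -4)).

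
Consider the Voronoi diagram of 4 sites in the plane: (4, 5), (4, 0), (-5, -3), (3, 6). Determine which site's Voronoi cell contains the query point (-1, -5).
Nearest site = (-5, -3)

The Voronoi cell of site s contains exactly those query points closer to s than to any other site. Compute squared distances from q = (-1, -5) to each site:
  (-5 − -1)² + (-3 − -5)² = 20
  (4 − -1)² + (0 − -5)² = 50
  (4 − -1)² + (5 − -5)² = 125
  (3 − -1)² + (6 − -5)² = 137
Minimum is attained by (-5, -3), so q lies in its Voronoi cell.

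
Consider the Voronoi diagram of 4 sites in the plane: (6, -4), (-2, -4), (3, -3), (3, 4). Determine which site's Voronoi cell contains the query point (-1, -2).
Nearest site = (-2, -4)

The Voronoi cell of site s contains exactly those query points closer to s than to any other site. Compute squared distances from q = (-1, -2) to each site:
  (-2 − -1)² + (-4 − -2)² = 5
  (3 − -1)² + (-3 − -2)² = 17
  (3 − -1)² + (4 − -2)² = 52
  (6 − -1)² + (-4 − -2)² = 53
Minimum is attained by (-2, -4), so q lies in its Voronoi cell.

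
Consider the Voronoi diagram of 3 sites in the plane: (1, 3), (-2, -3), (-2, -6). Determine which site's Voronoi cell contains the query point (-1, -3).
Nearest site = (-2, -3)

The Voronoi cell of site s contains exactly those query points closer to s than to any other site. Compute squared distances from q = (-1, -3) to each site:
  (-2 − -1)² + (-3 − -3)² = 1
  (-2 − -1)² + (-6 − -3)² = 10
  (1 − -1)² + (3 − -3)² = 40
Minimum is attained by (-2, -3), so q lies in its Voronoi cell.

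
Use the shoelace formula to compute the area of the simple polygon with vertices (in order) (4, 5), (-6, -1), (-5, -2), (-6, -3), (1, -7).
Area = 57

Shoelace formula: Area = (1/2) |Σ_i (x_i · y_{i+1} − x_{i+1} · y_i)| (indices mod n). Compute each cross term:
  (4)(-1) − (-6)(5) = 26
  (-6)(-2) − (-5)(-1) = 7
  (-5)(-3) − (-6)(-2) = 3
  (-6)(-7) − (1)(-3) = 45
  (1)(5) − (4)(-7) = 33
Sum = 114, so (signed) Area = 114/2 = 57, |Area| = 57.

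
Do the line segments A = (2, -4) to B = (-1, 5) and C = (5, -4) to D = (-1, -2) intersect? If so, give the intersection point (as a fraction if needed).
Yes; intersection at (13/8, -23/8) (t = 1/8 on AB, s = 9/16 on CD)

Parametrize AB as A + t(B − A) = (2 + -3 t, -4 + 9 t) and CD as C + s(D − C) = (5 + -6 s, -4 + 2 s). Solve the linear system for (t, s). Determinant = -48 ≠ 0, so a unique intersection of the containing lines exists. Solution: t = 1/8, s = 9/16 — both in [0, 1], so the segments cross. Intersection point: (13/8, -23/8).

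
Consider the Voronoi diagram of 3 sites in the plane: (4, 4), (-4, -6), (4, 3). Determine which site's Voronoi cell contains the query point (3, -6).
Nearest site = (-4, -6)

The Voronoi cell of site s contains exactly those query points closer to s than to any other site. Compute squared distances from q = (3, -6) to each site:
  (-4 − 3)² + (-6 − -6)² = 49
  (4 − 3)² + (3 − -6)² = 82
  (4 − 3)² + (4 − -6)² = 101
Minimum is attained by (-4, -6), so q lies in its Voronoi cell.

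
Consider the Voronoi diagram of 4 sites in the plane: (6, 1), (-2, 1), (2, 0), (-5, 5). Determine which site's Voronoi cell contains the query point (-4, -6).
Nearest site = (-2, 1)

The Voronoi cell of site s contains exactly those query points closer to s than to any other site. Compute squared distances from q = (-4, -6) to each site:
  (-2 − -4)² + (1 − -6)² = 53
  (2 − -4)² + (0 − -6)² = 72
  (-5 − -4)² + (5 − -6)² = 122
  (6 − -4)² + (1 − -6)² = 149
Minimum is attained by (-2, 1), so q lies in its Voronoi cell.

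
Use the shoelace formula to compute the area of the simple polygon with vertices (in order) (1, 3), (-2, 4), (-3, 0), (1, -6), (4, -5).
Area = 38

Shoelace formula: Area = (1/2) |Σ_i (x_i · y_{i+1} − x_{i+1} · y_i)| (indices mod n). Compute each cross term:
  (1)(4) − (-2)(3) = 10
  (-2)(0) − (-3)(4) = 12
  (-3)(-6) − (1)(0) = 18
  (1)(-5) − (4)(-6) = 19
  (4)(3) − (1)(-5) = 17
Sum = 76, so (signed) Area = 76/2 = 38, |Area| = 38.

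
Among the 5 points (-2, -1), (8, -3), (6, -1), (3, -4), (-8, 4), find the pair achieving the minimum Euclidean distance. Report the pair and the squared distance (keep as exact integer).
Pair = ((8, -3), (6, -1)); squared distance = 8

Compute all C(5, 2) = 10 pairwise squared distances (x_i − x_j)² + (y_i − y_j)². The minimum is 8, attained by the pair ((8, -3), (6, -1)).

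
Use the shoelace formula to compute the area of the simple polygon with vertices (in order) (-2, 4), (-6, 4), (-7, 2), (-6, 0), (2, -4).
Area = 34

Shoelace formula: Area = (1/2) |Σ_i (x_i · y_{i+1} − x_{i+1} · y_i)| (indices mod n). Compute each cross term:
  (-2)(4) − (-6)(4) = 16
  (-6)(2) − (-7)(4) = 16
  (-7)(0) − (-6)(2) = 12
  (-6)(-4) − (2)(0) = 24
  (2)(4) − (-2)(-4) = 0
Sum = 68, so (signed) Area = 68/2 = 34, |Area| = 34.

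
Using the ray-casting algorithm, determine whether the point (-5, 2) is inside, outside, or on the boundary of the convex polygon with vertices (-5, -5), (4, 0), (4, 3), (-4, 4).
The point (-5, 2) lies strictly outside the polygon

Cast a horizontal ray to the right from the query point and count how many polygon edges it crosses (each edge strictly once or zero times, handled with the usual half-open convention). 
Parity of crossings → even ⇒ outside.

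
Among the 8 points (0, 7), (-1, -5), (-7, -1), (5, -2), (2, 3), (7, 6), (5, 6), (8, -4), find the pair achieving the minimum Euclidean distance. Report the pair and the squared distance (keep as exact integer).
Pair = ((7, 6), (5, 6)); squared distance = 4

Compute all C(8, 2) = 28 pairwise squared distances (x_i − x_j)² + (y_i − y_j)². The minimum is 4, attained by the pair ((7, 6), (5, 6)).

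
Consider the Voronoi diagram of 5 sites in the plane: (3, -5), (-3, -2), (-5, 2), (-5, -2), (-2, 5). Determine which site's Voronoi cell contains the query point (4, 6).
Nearest site = (-2, 5)

The Voronoi cell of site s contains exactly those query points closer to s than to any other site. Compute squared distances from q = (4, 6) to each site:
  (-2 − 4)² + (5 − 6)² = 37
  (-5 − 4)² + (2 − 6)² = 97
  (-3 − 4)² + (-2 − 6)² = 113
  (3 − 4)² + (-5 − 6)² = 122
  (-5 − 4)² + (-2 − 6)² = 145
Minimum is attained by (-2, 5), so q lies in its Voronoi cell.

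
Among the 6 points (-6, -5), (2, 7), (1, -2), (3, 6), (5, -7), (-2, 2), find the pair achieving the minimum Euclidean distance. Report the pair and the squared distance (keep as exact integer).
Pair = ((2, 7), (3, 6)); squared distance = 2

Compute all C(6, 2) = 15 pairwise squared distances (x_i − x_j)² + (y_i − y_j)². The minimum is 2, attained by the pair ((2, 7), (3, 6)).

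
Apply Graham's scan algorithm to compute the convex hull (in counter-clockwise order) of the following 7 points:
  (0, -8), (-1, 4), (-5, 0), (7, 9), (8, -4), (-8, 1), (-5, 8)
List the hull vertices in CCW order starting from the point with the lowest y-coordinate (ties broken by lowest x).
Hull (CCW) = [(0, -8), (8, -4), (7, 9), (-5, 8), (-8, 1)]

Graham scan procedure:
  1. Find the pivot p₀ = point with lowest y (tie → lowest x): (0, -8).
  2. Sort the remaining points by polar angle around p₀.
  3. Walk through sorted points, maintaining a stack; pop the top while the last three entries make a non-left turn (cross product ≤ 0).
  4. Final stack is the convex hull in CCW order: (0, -8), (8, -4), (7, 9), (-5, 8), (-8, 1).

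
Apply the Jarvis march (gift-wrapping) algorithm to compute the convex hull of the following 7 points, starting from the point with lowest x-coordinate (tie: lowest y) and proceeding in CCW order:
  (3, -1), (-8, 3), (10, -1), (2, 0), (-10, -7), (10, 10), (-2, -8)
Hull (CCW) = [(-10, -7), (-2, -8), (10, -1), (10, 10), (-8, 3)]

Jarvis march: at each step, from the current hull vertex p, select the next vertex q as the point such that every other point lies strictly to the left of (or on) the directed line p → q. (Equivalently: for every other point r, the cross product (q − p) × (r − p) ≥ 0.)
Starting point (lowest x, tie lowest y): (-10, -7). Wrap until returning to start. Resulting hull: (-10, -7), (-2, -8), (10, -1), (10, 10), (-8, 3).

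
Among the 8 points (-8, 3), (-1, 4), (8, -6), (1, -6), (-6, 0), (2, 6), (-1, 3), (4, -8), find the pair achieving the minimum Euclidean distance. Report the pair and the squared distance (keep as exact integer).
Pair = ((-1, 4), (-1, 3)); squared distance = 1

Compute all C(8, 2) = 28 pairwise squared distances (x_i − x_j)² + (y_i − y_j)². The minimum is 1, attained by the pair ((-1, 4), (-1, 3)).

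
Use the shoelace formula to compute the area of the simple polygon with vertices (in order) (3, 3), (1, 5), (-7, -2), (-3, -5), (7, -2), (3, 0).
Area = 65

Shoelace formula: Area = (1/2) |Σ_i (x_i · y_{i+1} − x_{i+1} · y_i)| (indices mod n). Compute each cross term:
  (3)(5) − (1)(3) = 12
  (1)(-2) − (-7)(5) = 33
  (-7)(-5) − (-3)(-2) = 29
  (-3)(-2) − (7)(-5) = 41
  (7)(0) − (3)(-2) = 6
  (3)(3) − (3)(0) = 9
Sum = 130, so (signed) Area = 130/2 = 65, |Area| = 65.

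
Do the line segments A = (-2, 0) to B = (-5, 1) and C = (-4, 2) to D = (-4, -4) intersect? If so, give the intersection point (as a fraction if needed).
Yes; intersection at (-4, 2/3) (t = 2/3 on AB, s = 2/9 on CD)

Parametrize AB as A + t(B − A) = (-2 + -3 t, 0 + 1 t) and CD as C + s(D − C) = (-4 + 0 s, 2 + -6 s). Solve the linear system for (t, s). Determinant = -18 ≠ 0, so a unique intersection of the containing lines exists. Solution: t = 2/3, s = 2/9 — both in [0, 1], so the segments cross. Intersection point: (-4, 2/3).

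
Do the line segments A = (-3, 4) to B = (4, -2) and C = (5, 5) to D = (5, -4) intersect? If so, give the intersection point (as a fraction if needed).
No (intersection of containing lines falls outside at least one segment)

Parametrize and solve: t = 8/7, s = 55/63. At least one of these is outside [0, 1], so the segments do not intersect.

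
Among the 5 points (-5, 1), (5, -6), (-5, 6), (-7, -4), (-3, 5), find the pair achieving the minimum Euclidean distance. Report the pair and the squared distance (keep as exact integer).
Pair = ((-5, 6), (-3, 5)); squared distance = 5

Compute all C(5, 2) = 10 pairwise squared distances (x_i − x_j)² + (y_i − y_j)². The minimum is 5, attained by the pair ((-5, 6), (-3, 5)).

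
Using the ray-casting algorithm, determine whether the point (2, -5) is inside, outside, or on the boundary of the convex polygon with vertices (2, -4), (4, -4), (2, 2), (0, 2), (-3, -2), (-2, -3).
The point (2, -5) lies strictly outside the polygon

Cast a horizontal ray to the right from the query point and count how many polygon edges it crosses (each edge strictly once or zero times, handled with the usual half-open convention). 
Parity of crossings → even ⇒ outside.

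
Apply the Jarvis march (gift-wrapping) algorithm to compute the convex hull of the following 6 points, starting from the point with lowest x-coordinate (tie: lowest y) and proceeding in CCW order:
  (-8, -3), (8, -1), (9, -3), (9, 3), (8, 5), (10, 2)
Hull (CCW) = [(-8, -3), (9, -3), (10, 2), (8, 5)]

Jarvis march: at each step, from the current hull vertex p, select the next vertex q as the point such that every other point lies strictly to the left of (or on) the directed line p → q. (Equivalently: for every other point r, the cross product (q − p) × (r − p) ≥ 0.)
Starting point (lowest x, tie lowest y): (-8, -3). Wrap until returning to start. Resulting hull: (-8, -3), (9, -3), (10, 2), (8, 5).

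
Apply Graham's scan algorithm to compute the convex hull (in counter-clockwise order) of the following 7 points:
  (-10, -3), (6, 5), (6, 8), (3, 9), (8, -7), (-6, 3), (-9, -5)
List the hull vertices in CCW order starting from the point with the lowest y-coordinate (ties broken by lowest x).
Hull (CCW) = [(8, -7), (6, 8), (3, 9), (-6, 3), (-10, -3), (-9, -5)]

Graham scan procedure:
  1. Find the pivot p₀ = point with lowest y (tie → lowest x): (8, -7).
  2. Sort the remaining points by polar angle around p₀.
  3. Walk through sorted points, maintaining a stack; pop the top while the last three entries make a non-left turn (cross product ≤ 0).
  4. Final stack is the convex hull in CCW order: (8, -7), (6, 8), (3, 9), (-6, 3), (-10, -3), (-9, -5).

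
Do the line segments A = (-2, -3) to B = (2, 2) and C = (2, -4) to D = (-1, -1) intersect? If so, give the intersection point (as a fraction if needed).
Yes; intersection at (-2/3, -4/3) (t = 1/3 on AB, s = 8/9 on CD)

Parametrize AB as A + t(B − A) = (-2 + 4 t, -3 + 5 t) and CD as C + s(D − C) = (2 + -3 s, -4 + 3 s). Solve the linear system for (t, s). Determinant = -27 ≠ 0, so a unique intersection of the containing lines exists. Solution: t = 1/3, s = 8/9 — both in [0, 1], so the segments cross. Intersection point: (-2/3, -4/3).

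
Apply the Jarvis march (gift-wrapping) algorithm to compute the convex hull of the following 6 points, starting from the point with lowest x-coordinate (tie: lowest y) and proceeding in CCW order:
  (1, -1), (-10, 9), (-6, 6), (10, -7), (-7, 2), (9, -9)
Hull (CCW) = [(-10, 9), (-7, 2), (9, -9), (10, -7), (-6, 6)]

Jarvis march: at each step, from the current hull vertex p, select the next vertex q as the point such that every other point lies strictly to the left of (or on) the directed line p → q. (Equivalently: for every other point r, the cross product (q − p) × (r − p) ≥ 0.)
Starting point (lowest x, tie lowest y): (-10, 9). Wrap until returning to start. Resulting hull: (-10, 9), (-7, 2), (9, -9), (10, -7), (-6, 6).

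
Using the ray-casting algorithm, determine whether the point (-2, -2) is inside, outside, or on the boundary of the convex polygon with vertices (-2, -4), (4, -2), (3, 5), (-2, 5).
The point (-2, -2) lies on the polygon boundary

Boundary check: the query satisfies the collinearity and bounding-box conditions for some polygon edge, so it lies exactly on the boundary.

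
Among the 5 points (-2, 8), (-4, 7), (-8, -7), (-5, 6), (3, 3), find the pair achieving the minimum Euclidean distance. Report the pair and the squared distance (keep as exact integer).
Pair = ((-4, 7), (-5, 6)); squared distance = 2

Compute all C(5, 2) = 10 pairwise squared distances (x_i − x_j)² + (y_i − y_j)². The minimum is 2, attained by the pair ((-4, 7), (-5, 6)).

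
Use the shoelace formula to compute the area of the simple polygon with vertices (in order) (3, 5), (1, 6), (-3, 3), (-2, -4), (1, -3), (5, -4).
Area = 55

Shoelace formula: Area = (1/2) |Σ_i (x_i · y_{i+1} − x_{i+1} · y_i)| (indices mod n). Compute each cross term:
  (3)(6) − (1)(5) = 13
  (1)(3) − (-3)(6) = 21
  (-3)(-4) − (-2)(3) = 18
  (-2)(-3) − (1)(-4) = 10
  (1)(-4) − (5)(-3) = 11
  (5)(5) − (3)(-4) = 37
Sum = 110, so (signed) Area = 110/2 = 55, |Area| = 55.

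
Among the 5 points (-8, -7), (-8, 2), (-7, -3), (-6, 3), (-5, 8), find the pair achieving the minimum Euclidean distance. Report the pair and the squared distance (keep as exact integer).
Pair = ((-8, 2), (-6, 3)); squared distance = 5

Compute all C(5, 2) = 10 pairwise squared distances (x_i − x_j)² + (y_i − y_j)². The minimum is 5, attained by the pair ((-8, 2), (-6, 3)).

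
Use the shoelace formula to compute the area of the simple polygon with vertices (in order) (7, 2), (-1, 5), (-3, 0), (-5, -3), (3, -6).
Area = 74

Shoelace formula: Area = (1/2) |Σ_i (x_i · y_{i+1} − x_{i+1} · y_i)| (indices mod n). Compute each cross term:
  (7)(5) − (-1)(2) = 37
  (-1)(0) − (-3)(5) = 15
  (-3)(-3) − (-5)(0) = 9
  (-5)(-6) − (3)(-3) = 39
  (3)(2) − (7)(-6) = 48
Sum = 148, so (signed) Area = 148/2 = 74, |Area| = 74.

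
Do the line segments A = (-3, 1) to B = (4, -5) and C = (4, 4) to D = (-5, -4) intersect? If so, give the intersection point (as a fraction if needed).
Yes; intersection at (-127/110, -32/55) (t = 29/110 on AB, s = 63/110 on CD)

Parametrize AB as A + t(B − A) = (-3 + 7 t, 1 + -6 t) and CD as C + s(D − C) = (4 + -9 s, 4 + -8 s). Solve the linear system for (t, s). Determinant = 110 ≠ 0, so a unique intersection of the containing lines exists. Solution: t = 29/110, s = 63/110 — both in [0, 1], so the segments cross. Intersection point: (-127/110, -32/55).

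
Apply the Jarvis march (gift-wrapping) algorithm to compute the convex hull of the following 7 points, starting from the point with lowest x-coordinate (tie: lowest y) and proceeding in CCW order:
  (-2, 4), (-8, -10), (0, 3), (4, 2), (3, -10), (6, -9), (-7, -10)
Hull (CCW) = [(-8, -10), (3, -10), (6, -9), (4, 2), (-2, 4)]

Jarvis march: at each step, from the current hull vertex p, select the next vertex q as the point such that every other point lies strictly to the left of (or on) the directed line p → q. (Equivalently: for every other point r, the cross product (q − p) × (r − p) ≥ 0.)
Starting point (lowest x, tie lowest y): (-8, -10). Wrap until returning to start. Resulting hull: (-8, -10), (3, -10), (6, -9), (4, 2), (-2, 4).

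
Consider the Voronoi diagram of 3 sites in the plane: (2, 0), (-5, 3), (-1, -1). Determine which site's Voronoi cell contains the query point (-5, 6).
Nearest site = (-5, 3)

The Voronoi cell of site s contains exactly those query points closer to s than to any other site. Compute squared distances from q = (-5, 6) to each site:
  (-5 − -5)² + (3 − 6)² = 9
  (-1 − -5)² + (-1 − 6)² = 65
  (2 − -5)² + (0 − 6)² = 85
Minimum is attained by (-5, 3), so q lies in its Voronoi cell.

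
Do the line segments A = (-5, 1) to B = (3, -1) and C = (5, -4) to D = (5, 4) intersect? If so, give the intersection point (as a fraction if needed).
No (intersection of containing lines falls outside at least one segment)

Parametrize and solve: t = 5/4, s = 5/16. At least one of these is outside [0, 1], so the segments do not intersect.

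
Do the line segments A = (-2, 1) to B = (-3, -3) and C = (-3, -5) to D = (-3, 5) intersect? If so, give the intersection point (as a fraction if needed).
Yes; intersection at (-3, -3) (t = 1 on AB, s = 1/5 on CD)

Parametrize AB as A + t(B − A) = (-2 + -1 t, 1 + -4 t) and CD as C + s(D − C) = (-3 + 0 s, -5 + 10 s). Solve the linear system for (t, s). Determinant = 10 ≠ 0, so a unique intersection of the containing lines exists. Solution: t = 1, s = 1/5 — both in [0, 1], so the segments cross. Intersection point: (-3, -3).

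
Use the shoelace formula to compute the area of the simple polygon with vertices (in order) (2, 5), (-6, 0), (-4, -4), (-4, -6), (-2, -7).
Area = 41

Shoelace formula: Area = (1/2) |Σ_i (x_i · y_{i+1} − x_{i+1} · y_i)| (indices mod n). Compute each cross term:
  (2)(0) − (-6)(5) = 30
  (-6)(-4) − (-4)(0) = 24
  (-4)(-6) − (-4)(-4) = 8
  (-4)(-7) − (-2)(-6) = 16
  (-2)(5) − (2)(-7) = 4
Sum = 82, so (signed) Area = 82/2 = 41, |Area| = 41.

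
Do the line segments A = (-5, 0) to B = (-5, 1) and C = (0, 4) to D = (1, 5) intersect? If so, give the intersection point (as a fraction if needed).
No (intersection of containing lines falls outside at least one segment)

Parametrize and solve: t = -1, s = -5. At least one of these is outside [0, 1], so the segments do not intersect.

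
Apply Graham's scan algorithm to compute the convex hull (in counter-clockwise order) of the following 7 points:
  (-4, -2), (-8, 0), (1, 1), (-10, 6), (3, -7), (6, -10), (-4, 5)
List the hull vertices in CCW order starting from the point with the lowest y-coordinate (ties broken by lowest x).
Hull (CCW) = [(6, -10), (1, 1), (-4, 5), (-10, 6), (-8, 0)]

Graham scan procedure:
  1. Find the pivot p₀ = point with lowest y (tie → lowest x): (6, -10).
  2. Sort the remaining points by polar angle around p₀.
  3. Walk through sorted points, maintaining a stack; pop the top while the last three entries make a non-left turn (cross product ≤ 0).
  4. Final stack is the convex hull in CCW order: (6, -10), (1, 1), (-4, 5), (-10, 6), (-8, 0).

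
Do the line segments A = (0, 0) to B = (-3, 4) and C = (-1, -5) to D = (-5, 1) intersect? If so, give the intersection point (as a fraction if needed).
No (intersection of containing lines falls outside at least one segment)

Parametrize and solve: t = 13, s = 19/2. At least one of these is outside [0, 1], so the segments do not intersect.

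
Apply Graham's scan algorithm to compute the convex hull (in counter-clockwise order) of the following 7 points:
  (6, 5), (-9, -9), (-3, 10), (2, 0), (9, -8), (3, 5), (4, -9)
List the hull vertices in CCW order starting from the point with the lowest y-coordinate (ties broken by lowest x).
Hull (CCW) = [(-9, -9), (4, -9), (9, -8), (6, 5), (-3, 10)]

Graham scan procedure:
  1. Find the pivot p₀ = point with lowest y (tie → lowest x): (-9, -9).
  2. Sort the remaining points by polar angle around p₀.
  3. Walk through sorted points, maintaining a stack; pop the top while the last three entries make a non-left turn (cross product ≤ 0).
  4. Final stack is the convex hull in CCW order: (-9, -9), (4, -9), (9, -8), (6, 5), (-3, 10).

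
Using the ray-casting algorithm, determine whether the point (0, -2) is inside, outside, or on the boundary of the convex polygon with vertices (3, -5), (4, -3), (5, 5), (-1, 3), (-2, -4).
The point (0, -2) lies strictly inside the polygon

Cast a horizontal ray to the right from the query point and count how many polygon edges it crosses (each edge strictly once or zero times, handled with the usual half-open convention). 
Parity of crossings → odd ⇒ inside.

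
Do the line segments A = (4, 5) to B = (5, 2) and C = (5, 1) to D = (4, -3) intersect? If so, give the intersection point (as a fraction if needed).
No (intersection of containing lines falls outside at least one segment)

Parametrize and solve: t = 8/7, s = -1/7. At least one of these is outside [0, 1], so the segments do not intersect.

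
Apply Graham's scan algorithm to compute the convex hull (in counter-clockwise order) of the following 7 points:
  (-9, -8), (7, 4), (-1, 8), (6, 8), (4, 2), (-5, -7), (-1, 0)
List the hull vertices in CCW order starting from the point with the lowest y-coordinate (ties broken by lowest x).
Hull (CCW) = [(-9, -8), (-5, -7), (7, 4), (6, 8), (-1, 8)]

Graham scan procedure:
  1. Find the pivot p₀ = point with lowest y (tie → lowest x): (-9, -8).
  2. Sort the remaining points by polar angle around p₀.
  3. Walk through sorted points, maintaining a stack; pop the top while the last three entries make a non-left turn (cross product ≤ 0).
  4. Final stack is the convex hull in CCW order: (-9, -8), (-5, -7), (7, 4), (6, 8), (-1, 8).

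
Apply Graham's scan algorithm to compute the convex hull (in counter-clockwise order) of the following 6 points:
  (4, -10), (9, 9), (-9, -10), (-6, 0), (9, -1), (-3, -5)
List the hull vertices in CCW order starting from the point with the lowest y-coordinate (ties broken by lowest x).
Hull (CCW) = [(-9, -10), (4, -10), (9, -1), (9, 9), (-6, 0)]

Graham scan procedure:
  1. Find the pivot p₀ = point with lowest y (tie → lowest x): (-9, -10).
  2. Sort the remaining points by polar angle around p₀.
  3. Walk through sorted points, maintaining a stack; pop the top while the last three entries make a non-left turn (cross product ≤ 0).
  4. Final stack is the convex hull in CCW order: (-9, -10), (4, -10), (9, -1), (9, 9), (-6, 0).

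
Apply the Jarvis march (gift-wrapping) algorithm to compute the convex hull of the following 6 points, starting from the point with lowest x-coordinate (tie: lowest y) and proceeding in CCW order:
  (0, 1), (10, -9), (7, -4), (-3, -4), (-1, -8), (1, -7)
Hull (CCW) = [(-3, -4), (-1, -8), (10, -9), (7, -4), (0, 1)]

Jarvis march: at each step, from the current hull vertex p, select the next vertex q as the point such that every other point lies strictly to the left of (or on) the directed line p → q. (Equivalently: for every other point r, the cross product (q − p) × (r − p) ≥ 0.)
Starting point (lowest x, tie lowest y): (-3, -4). Wrap until returning to start. Resulting hull: (-3, -4), (-1, -8), (10, -9), (7, -4), (0, 1).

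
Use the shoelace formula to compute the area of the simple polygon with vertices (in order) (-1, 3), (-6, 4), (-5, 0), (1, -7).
Area = 65/2

Shoelace formula: Area = (1/2) |Σ_i (x_i · y_{i+1} − x_{i+1} · y_i)| (indices mod n). Compute each cross term:
  (-1)(4) − (-6)(3) = 14
  (-6)(0) − (-5)(4) = 20
  (-5)(-7) − (1)(0) = 35
  (1)(3) − (-1)(-7) = -4
Sum = 65, so (signed) Area = 65/2 = 65/2, |Area| = 65/2.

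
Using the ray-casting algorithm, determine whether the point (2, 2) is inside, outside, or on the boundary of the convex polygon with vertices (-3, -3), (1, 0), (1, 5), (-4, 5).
The point (2, 2) lies strictly outside the polygon

Cast a horizontal ray to the right from the query point and count how many polygon edges it crosses (each edge strictly once or zero times, handled with the usual half-open convention). 
Parity of crossings → even ⇒ outside.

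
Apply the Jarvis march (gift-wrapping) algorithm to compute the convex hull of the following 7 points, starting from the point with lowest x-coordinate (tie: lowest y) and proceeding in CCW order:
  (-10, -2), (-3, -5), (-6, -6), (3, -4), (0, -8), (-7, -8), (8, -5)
Hull (CCW) = [(-10, -2), (-7, -8), (0, -8), (8, -5), (3, -4)]

Jarvis march: at each step, from the current hull vertex p, select the next vertex q as the point such that every other point lies strictly to the left of (or on) the directed line p → q. (Equivalently: for every other point r, the cross product (q − p) × (r − p) ≥ 0.)
Starting point (lowest x, tie lowest y): (-10, -2). Wrap until returning to start. Resulting hull: (-10, -2), (-7, -8), (0, -8), (8, -5), (3, -4).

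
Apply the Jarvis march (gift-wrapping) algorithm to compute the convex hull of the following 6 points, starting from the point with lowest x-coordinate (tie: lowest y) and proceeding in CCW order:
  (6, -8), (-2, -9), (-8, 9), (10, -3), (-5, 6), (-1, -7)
Hull (CCW) = [(-8, 9), (-2, -9), (6, -8), (10, -3)]

Jarvis march: at each step, from the current hull vertex p, select the next vertex q as the point such that every other point lies strictly to the left of (or on) the directed line p → q. (Equivalently: for every other point r, the cross product (q − p) × (r − p) ≥ 0.)
Starting point (lowest x, tie lowest y): (-8, 9). Wrap until returning to start. Resulting hull: (-8, 9), (-2, -9), (6, -8), (10, -3).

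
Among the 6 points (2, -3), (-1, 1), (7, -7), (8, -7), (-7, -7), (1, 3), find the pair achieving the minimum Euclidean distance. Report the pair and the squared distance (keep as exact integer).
Pair = ((7, -7), (8, -7)); squared distance = 1

Compute all C(6, 2) = 15 pairwise squared distances (x_i − x_j)² + (y_i − y_j)². The minimum is 1, attained by the pair ((7, -7), (8, -7)).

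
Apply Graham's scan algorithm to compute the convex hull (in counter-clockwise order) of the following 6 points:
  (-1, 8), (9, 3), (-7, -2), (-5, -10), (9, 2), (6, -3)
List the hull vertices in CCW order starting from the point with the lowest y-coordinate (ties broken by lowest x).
Hull (CCW) = [(-5, -10), (6, -3), (9, 2), (9, 3), (-1, 8), (-7, -2)]

Graham scan procedure:
  1. Find the pivot p₀ = point with lowest y (tie → lowest x): (-5, -10).
  2. Sort the remaining points by polar angle around p₀.
  3. Walk through sorted points, maintaining a stack; pop the top while the last three entries make a non-left turn (cross product ≤ 0).
  4. Final stack is the convex hull in CCW order: (-5, -10), (6, -3), (9, 2), (9, 3), (-1, 8), (-7, -2).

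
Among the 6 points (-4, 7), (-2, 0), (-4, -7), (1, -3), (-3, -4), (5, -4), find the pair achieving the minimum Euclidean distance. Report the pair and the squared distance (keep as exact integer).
Pair = ((-4, -7), (-3, -4)); squared distance = 10

Compute all C(6, 2) = 15 pairwise squared distances (x_i − x_j)² + (y_i − y_j)². The minimum is 10, attained by the pair ((-4, -7), (-3, -4)).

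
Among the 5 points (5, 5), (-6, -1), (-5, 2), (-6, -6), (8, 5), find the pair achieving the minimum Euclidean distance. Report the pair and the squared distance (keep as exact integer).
Pair = ((5, 5), (8, 5)); squared distance = 9

Compute all C(5, 2) = 10 pairwise squared distances (x_i − x_j)² + (y_i − y_j)². The minimum is 9, attained by the pair ((5, 5), (8, 5)).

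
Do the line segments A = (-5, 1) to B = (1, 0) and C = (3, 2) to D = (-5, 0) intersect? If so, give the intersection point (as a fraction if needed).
Yes; intersection at (-13/5, 3/5) (t = 2/5 on AB, s = 7/10 on CD)

Parametrize AB as A + t(B − A) = (-5 + 6 t, 1 + -1 t) and CD as C + s(D − C) = (3 + -8 s, 2 + -2 s). Solve the linear system for (t, s). Determinant = 20 ≠ 0, so a unique intersection of the containing lines exists. Solution: t = 2/5, s = 7/10 — both in [0, 1], so the segments cross. Intersection point: (-13/5, 3/5).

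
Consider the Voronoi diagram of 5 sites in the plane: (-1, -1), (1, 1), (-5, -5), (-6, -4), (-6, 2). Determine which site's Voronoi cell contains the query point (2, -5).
Nearest site = (-1, -1)

The Voronoi cell of site s contains exactly those query points closer to s than to any other site. Compute squared distances from q = (2, -5) to each site:
  (-1 − 2)² + (-1 − -5)² = 25
  (1 − 2)² + (1 − -5)² = 37
  (-5 − 2)² + (-5 − -5)² = 49
  (-6 − 2)² + (-4 − -5)² = 65
  (-6 − 2)² + (2 − -5)² = 113
Minimum is attained by (-1, -1), so q lies in its Voronoi cell.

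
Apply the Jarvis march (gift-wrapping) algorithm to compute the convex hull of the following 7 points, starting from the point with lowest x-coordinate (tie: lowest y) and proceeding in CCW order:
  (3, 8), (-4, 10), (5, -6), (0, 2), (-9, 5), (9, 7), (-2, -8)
Hull (CCW) = [(-9, 5), (-2, -8), (5, -6), (9, 7), (-4, 10)]

Jarvis march: at each step, from the current hull vertex p, select the next vertex q as the point such that every other point lies strictly to the left of (or on) the directed line p → q. (Equivalently: for every other point r, the cross product (q − p) × (r − p) ≥ 0.)
Starting point (lowest x, tie lowest y): (-9, 5). Wrap until returning to start. Resulting hull: (-9, 5), (-2, -8), (5, -6), (9, 7), (-4, 10).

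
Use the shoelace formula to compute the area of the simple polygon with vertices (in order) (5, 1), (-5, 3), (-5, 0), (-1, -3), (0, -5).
Area = 40

Shoelace formula: Area = (1/2) |Σ_i (x_i · y_{i+1} − x_{i+1} · y_i)| (indices mod n). Compute each cross term:
  (5)(3) − (-5)(1) = 20
  (-5)(0) − (-5)(3) = 15
  (-5)(-3) − (-1)(0) = 15
  (-1)(-5) − (0)(-3) = 5
  (0)(1) − (5)(-5) = 25
Sum = 80, so (signed) Area = 80/2 = 40, |Area| = 40.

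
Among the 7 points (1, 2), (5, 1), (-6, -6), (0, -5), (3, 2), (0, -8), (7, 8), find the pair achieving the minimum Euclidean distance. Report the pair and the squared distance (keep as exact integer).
Pair = ((1, 2), (3, 2)); squared distance = 4

Compute all C(7, 2) = 21 pairwise squared distances (x_i − x_j)² + (y_i − y_j)². The minimum is 4, attained by the pair ((1, 2), (3, 2)).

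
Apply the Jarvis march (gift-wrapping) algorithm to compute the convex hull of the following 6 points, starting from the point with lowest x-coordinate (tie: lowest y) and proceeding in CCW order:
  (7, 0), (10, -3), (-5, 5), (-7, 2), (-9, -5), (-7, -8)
Hull (CCW) = [(-9, -5), (-7, -8), (10, -3), (7, 0), (-5, 5), (-7, 2)]

Jarvis march: at each step, from the current hull vertex p, select the next vertex q as the point such that every other point lies strictly to the left of (or on) the directed line p → q. (Equivalently: for every other point r, the cross product (q − p) × (r − p) ≥ 0.)
Starting point (lowest x, tie lowest y): (-9, -5). Wrap until returning to start. Resulting hull: (-9, -5), (-7, -8), (10, -3), (7, 0), (-5, 5), (-7, 2).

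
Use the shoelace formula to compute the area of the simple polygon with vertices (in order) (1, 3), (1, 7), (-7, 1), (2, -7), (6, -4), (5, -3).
Area = 155/2

Shoelace formula: Area = (1/2) |Σ_i (x_i · y_{i+1} − x_{i+1} · y_i)| (indices mod n). Compute each cross term:
  (1)(7) − (1)(3) = 4
  (1)(1) − (-7)(7) = 50
  (-7)(-7) − (2)(1) = 47
  (2)(-4) − (6)(-7) = 34
  (6)(-3) − (5)(-4) = 2
  (5)(3) − (1)(-3) = 18
Sum = 155, so (signed) Area = 155/2 = 155/2, |Area| = 155/2.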